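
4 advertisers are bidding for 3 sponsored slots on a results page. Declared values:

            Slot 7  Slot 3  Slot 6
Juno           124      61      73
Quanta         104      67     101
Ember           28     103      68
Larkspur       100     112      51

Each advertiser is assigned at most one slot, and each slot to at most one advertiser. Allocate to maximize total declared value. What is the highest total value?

Optimal: Juno→Slot 7 ($124), Larkspur→Slot 3 ($112), Quanta→Slot 6 ($101) — total 124+112+101 = $337.
Row-greedy (each advertiser in turn takes its best remaining slot) gives $328, worse by 9.
Swapping Larkspur↔Quanta (Larkspur→Slot 6 $51, Quanta→Slot 3 $67) loses 95.
No other one-to-one assignment exceeds $337.

Maximum total: $337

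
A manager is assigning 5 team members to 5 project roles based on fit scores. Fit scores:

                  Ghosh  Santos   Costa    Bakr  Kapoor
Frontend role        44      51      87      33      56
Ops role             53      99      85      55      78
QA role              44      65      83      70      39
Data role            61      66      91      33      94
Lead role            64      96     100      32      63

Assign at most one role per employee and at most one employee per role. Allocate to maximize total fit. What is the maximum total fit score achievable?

Max total: 414 pts

Optimal: Ghosh→Lead role (64 pts), Santos→Ops role (99 pts), Costa→Frontend role (87 pts), Bakr→QA role (70 pts), Kapoor→Data role (94 pts) — total 64+99+87+70+94 = 414 pts.
Next-best assignment: Ghosh→Frontend role, Santos→Ops role, Costa→Lead role, Bakr→QA role, Kapoor→Data role = 407 pts.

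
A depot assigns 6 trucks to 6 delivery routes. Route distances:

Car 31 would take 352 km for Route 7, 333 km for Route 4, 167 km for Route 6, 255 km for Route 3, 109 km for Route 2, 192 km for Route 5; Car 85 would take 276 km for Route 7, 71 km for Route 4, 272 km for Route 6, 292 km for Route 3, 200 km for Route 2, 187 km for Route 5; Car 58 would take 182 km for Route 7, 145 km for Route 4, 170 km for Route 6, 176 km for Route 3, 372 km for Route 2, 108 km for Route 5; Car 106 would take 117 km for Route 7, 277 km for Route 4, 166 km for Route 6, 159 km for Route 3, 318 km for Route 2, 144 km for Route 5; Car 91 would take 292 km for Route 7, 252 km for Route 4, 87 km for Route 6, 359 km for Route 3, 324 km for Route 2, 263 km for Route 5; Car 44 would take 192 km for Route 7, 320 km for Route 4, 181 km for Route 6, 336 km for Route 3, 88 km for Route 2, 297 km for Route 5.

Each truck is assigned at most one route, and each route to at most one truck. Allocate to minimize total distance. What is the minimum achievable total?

Optimal: Car 31→Route 3 (255 km), Car 85→Route 4 (71 km), Car 58→Route 5 (108 km), Car 106→Route 7 (117 km), Car 91→Route 6 (87 km), Car 44→Route 2 (88 km) — total 255+71+108+117+87+88 = 726 km.
Column-greedy (each route in turn goes to its cheapest remaining truck) gives 731 km, worse by 5.

Min total: 726 km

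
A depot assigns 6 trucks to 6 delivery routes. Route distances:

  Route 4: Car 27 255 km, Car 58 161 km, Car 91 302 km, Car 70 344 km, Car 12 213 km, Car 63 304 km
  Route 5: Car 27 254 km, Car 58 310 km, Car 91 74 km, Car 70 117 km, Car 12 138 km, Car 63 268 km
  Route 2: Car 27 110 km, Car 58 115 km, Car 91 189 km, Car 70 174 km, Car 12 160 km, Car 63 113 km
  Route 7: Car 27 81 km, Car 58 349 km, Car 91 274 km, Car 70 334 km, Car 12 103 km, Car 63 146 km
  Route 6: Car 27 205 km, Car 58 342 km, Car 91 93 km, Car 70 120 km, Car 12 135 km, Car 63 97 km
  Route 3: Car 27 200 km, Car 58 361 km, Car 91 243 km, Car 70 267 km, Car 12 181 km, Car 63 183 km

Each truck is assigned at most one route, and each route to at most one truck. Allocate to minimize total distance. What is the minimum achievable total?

Min total: 730 km

Treat this as an assignment problem: match each truck to one route.
Optimal: Car 27→Route 7 (81 km), Car 58→Route 4 (161 km), Car 91→Route 5 (74 km), Car 70→Route 6 (120 km), Car 12→Route 3 (181 km), Car 63→Route 2 (113 km) — total 81+161+74+120+181+113 = 730 km.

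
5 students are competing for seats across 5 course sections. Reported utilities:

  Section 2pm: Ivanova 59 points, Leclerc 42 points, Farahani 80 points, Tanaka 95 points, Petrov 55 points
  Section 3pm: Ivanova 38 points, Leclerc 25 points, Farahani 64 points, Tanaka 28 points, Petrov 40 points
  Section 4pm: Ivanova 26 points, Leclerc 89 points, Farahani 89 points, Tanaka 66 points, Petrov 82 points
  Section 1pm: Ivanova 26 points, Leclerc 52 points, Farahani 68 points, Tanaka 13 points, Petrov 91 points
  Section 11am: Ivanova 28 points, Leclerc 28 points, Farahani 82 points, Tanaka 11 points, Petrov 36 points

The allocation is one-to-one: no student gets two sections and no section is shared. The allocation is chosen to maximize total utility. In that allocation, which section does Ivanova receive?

Optimal: Ivanova→Section 3pm (38 points), Leclerc→Section 4pm (89 points), Farahani→Section 11am (82 points), Tanaka→Section 2pm (95 points), Petrov→Section 1pm (91 points) — total 38+89+82+95+91 = 395 points.
Column-greedy (each section in turn goes to its best remaining student) gives 367 points, worse by 28.
Next-best assignment: Ivanova→Section 11am, Leclerc→Section 4pm, Farahani→Section 3pm, Tanaka→Section 2pm, Petrov→Section 1pm = 367 points.
Swapping Ivanova↔Farahani (Ivanova→Section 11am 28 points, Farahani→Section 3pm 64 points) loses 28.
Ivanova's own top section is Section 2pm (59 points), but forcing Ivanova→Section 2pm and reassigning the rest optimally gives only 349 points — worse by 46.

Ivanova receives Section 3pm.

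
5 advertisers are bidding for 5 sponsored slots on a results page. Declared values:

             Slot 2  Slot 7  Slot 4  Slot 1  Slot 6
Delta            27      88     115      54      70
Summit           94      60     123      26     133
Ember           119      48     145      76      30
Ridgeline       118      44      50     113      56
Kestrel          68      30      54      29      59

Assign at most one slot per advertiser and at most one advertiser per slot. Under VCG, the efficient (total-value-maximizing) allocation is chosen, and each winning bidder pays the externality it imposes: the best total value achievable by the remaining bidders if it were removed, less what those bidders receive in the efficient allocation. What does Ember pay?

Ember pays $27.

Efficient allocation: Delta→Slot 7 ($88), Summit→Slot 6 ($133), Ember→Slot 4 ($145), Ridgeline→Slot 1 ($113), Kestrel→Slot 2 ($68); total welfare W = $547.
Ember receives Slot 4 at value $145, so the others get W − 145 = $402.
Without Ember: best allocation of the remaining 4 bidders over all 5 slots is Delta→Slot 4 ($115), Summit→Slot 6 ($133), Ridgeline→Slot 1 ($113), Kestrel→Slot 2 ($68), total $429.
VCG payment = (others' best without Ember) − (others' welfare with Ember) = 429 − 402 = $27.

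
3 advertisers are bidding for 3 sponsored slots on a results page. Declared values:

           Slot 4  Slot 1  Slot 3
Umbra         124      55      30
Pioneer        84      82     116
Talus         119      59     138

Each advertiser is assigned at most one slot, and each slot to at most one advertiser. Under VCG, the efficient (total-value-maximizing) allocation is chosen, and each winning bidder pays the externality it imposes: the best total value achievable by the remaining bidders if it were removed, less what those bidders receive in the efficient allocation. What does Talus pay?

Talus pays $34.

Efficient allocation: Umbra→Slot 4 ($124), Pioneer→Slot 1 ($82), Talus→Slot 3 ($138); total welfare W = $344.
Talus receives Slot 3 at value $138, so the others get W − 138 = $206.
Without Talus: best allocation of the remaining 2 bidders over all 3 slots is Umbra→Slot 4 ($124), Pioneer→Slot 3 ($116), total $240.
VCG payment = (others' best without Talus) − (others' welfare with Talus) = 240 − 206 = $34.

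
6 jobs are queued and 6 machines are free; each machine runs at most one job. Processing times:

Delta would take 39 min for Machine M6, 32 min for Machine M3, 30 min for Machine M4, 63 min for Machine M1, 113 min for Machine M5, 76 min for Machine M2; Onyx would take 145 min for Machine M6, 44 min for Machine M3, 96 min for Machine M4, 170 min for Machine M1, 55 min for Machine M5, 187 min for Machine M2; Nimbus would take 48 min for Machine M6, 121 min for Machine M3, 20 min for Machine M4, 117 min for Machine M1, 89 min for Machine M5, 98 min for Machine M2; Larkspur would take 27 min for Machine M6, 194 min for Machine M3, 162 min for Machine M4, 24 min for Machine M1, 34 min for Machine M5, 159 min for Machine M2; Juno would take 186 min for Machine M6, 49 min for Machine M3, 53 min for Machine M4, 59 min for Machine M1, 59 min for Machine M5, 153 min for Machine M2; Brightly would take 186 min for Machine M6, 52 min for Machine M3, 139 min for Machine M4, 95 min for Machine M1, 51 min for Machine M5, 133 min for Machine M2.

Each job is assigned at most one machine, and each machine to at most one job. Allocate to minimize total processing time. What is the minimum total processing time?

Minimum total: 277 min

Optimal: Delta→Machine M2 (76 min), Onyx→Machine M3 (44 min), Nimbus→Machine M4 (20 min), Larkspur→Machine M6 (27 min), Juno→Machine M1 (59 min), Brightly→Machine M5 (51 min) — total 76+44+20+27+59+51 = 277 min.
Min-entry greedy (repeatedly take the single cheapest remaining cell) gives 425 min, worse by 148.
Next-best assignment: Delta→Machine M2, Onyx→Machine M5, Nimbus→Machine M4, Larkspur→Machine M6, Juno→Machine M1, Brightly→Machine M3 = 289 min.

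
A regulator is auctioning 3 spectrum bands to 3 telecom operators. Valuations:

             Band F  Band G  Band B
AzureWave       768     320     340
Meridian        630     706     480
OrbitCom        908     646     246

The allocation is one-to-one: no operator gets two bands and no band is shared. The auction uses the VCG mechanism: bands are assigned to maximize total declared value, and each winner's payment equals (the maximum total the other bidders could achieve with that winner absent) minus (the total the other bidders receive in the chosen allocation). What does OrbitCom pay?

Efficient allocation: AzureWave→Band B ($340M), Meridian→Band G ($706M), OrbitCom→Band F ($908M); total welfare W = $1954M.
OrbitCom receives Band F at value $908M, so the others get W − 908 = $1046M.
Without OrbitCom: best allocation of the remaining 2 bidders over all 3 bands is AzureWave→Band F ($768M), Meridian→Band G ($706M), total $1474M.
VCG payment = (others' best without OrbitCom) − (others' welfare with OrbitCom) = 1474 − 1046 = $428M.

OrbitCom pays $428M.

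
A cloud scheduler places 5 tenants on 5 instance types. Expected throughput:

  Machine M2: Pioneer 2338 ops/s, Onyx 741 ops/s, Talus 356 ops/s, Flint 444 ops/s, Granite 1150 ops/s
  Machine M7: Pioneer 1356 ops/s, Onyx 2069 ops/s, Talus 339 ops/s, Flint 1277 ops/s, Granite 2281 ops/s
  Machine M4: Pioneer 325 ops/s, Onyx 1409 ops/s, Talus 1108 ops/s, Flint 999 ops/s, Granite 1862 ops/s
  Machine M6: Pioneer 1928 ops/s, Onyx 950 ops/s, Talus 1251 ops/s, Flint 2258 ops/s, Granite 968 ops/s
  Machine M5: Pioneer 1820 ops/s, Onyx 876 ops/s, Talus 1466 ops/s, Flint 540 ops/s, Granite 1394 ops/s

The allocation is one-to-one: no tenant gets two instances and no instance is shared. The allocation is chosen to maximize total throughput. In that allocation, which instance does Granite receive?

Granite receives Machine M4.

Optimal: Pioneer→Machine M2 (2338 ops/s), Onyx→Machine M7 (2069 ops/s), Talus→Machine M5 (1466 ops/s), Flint→Machine M6 (2258 ops/s), Granite→Machine M4 (1862 ops/s) — total 2338+2069+1466+2258+1862 = 9993 ops/s.
Swapping Granite↔Pioneer (Granite→Machine M2 1150 ops/s, Pioneer→Machine M4 325 ops/s) loses 2725.
Granite's own top instance is Machine M7 (2281 ops/s), but forcing Granite→Machine M7 and reassigning the rest optimally gives only 9752 ops/s — worse by 241.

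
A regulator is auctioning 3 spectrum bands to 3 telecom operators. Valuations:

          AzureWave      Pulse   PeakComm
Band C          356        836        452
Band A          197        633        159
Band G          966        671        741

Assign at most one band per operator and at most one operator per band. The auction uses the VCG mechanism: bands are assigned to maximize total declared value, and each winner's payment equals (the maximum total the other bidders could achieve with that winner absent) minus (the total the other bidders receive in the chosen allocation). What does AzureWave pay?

Efficient allocation: AzureWave→Band G ($966M), Pulse→Band A ($633M), PeakComm→Band C ($452M); total welfare W = $2051M.
AzureWave receives Band G at value $966M, so the others get W − 966 = $1085M.
Without AzureWave: best allocation of the remaining 2 bidders over all 3 bands is Pulse→Band C ($836M), PeakComm→Band G ($741M), total $1577M.
VCG payment = (others' best without AzureWave) − (others' welfare with AzureWave) = 1577 − 1085 = $492M.

AzureWave pays $492M.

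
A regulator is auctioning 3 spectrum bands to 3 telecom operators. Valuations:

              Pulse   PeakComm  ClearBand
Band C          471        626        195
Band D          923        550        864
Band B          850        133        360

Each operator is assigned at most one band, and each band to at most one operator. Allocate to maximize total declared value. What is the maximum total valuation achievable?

Max total: $2340M

This is the linear assignment problem.
Optimal: Pulse→Band B ($850M), PeakComm→Band C ($626M), ClearBand→Band D ($864M) — total 850+626+864 = $2340M.
Next-best assignment: Pulse→Band D, PeakComm→Band C, ClearBand→Band B = $1909M.
Swapping Pulse↔PeakComm (Pulse→Band C $471M, PeakComm→Band B $133M) loses 872.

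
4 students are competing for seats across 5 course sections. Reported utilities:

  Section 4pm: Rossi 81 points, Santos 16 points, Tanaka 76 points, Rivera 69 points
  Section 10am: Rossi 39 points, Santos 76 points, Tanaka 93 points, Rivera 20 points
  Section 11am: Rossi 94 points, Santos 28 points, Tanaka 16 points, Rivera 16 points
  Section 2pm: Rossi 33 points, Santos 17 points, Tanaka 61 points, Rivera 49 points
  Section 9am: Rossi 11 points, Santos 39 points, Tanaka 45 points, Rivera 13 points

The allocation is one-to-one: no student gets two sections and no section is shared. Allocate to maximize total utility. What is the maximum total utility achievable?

Optimal: Rossi→Section 11am (94 points), Santos→Section 10am (76 points), Tanaka→Section 2pm (61 points), Rivera→Section 4pm (69 points) — total 94+76+61+69 = 300 points.
Column-greedy (each section in turn goes to its best remaining student) gives 251 points, worse by 49.
Next-best assignment: Rossi→Section 11am, Santos→Section 10am, Tanaka→Section 4pm, Rivera→Section 2pm = 295 points.
Every other assignment is strictly worse.

Maximum total: 300 points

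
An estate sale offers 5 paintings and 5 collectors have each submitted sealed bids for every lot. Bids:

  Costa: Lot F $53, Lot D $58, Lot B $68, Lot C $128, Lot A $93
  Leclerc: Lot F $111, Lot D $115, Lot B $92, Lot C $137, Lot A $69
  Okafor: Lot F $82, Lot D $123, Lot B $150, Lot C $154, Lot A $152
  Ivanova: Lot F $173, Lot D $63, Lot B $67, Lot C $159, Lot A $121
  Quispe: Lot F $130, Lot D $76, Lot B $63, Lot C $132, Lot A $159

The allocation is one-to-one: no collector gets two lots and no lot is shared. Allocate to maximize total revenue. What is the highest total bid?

Maximum total: $725

Optimal: Costa→Lot C ($128), Leclerc→Lot D ($115), Okafor→Lot B ($150), Ivanova→Lot F ($173), Quispe→Lot A ($159) — total 128+115+150+173+159 = $725.
Row-greedy (each collector in turn takes its best remaining lot) gives $631, worse by 94.
Swapping Ivanova↔Okafor (Ivanova→Lot B $67, Okafor→Lot F $82) loses 174.
Checked against all permutations: $725 is optimal.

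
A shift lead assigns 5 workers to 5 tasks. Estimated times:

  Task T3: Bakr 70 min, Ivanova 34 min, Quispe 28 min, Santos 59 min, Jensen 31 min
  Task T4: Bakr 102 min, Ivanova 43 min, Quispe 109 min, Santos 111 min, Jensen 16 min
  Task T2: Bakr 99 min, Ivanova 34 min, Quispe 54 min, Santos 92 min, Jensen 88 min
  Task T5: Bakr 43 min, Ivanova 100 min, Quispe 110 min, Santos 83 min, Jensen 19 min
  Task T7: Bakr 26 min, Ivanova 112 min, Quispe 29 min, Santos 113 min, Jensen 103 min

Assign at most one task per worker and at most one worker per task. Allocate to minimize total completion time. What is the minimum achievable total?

Min total: 181 min

Optimal: Bakr→Task T5 (43 min), Ivanova→Task T2 (34 min), Quispe→Task T7 (29 min), Santos→Task T3 (59 min), Jensen→Task T4 (16 min) — total 43+34+29+59+16 = 181 min.
Every other assignment is strictly worse.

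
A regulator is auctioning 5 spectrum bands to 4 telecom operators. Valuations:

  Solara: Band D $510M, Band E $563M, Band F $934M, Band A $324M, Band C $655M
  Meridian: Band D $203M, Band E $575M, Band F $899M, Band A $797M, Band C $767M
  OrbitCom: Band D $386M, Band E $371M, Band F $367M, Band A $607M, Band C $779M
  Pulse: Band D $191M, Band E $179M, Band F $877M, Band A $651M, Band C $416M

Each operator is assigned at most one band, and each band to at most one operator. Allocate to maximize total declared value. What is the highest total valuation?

Max total: $3016M

This is a one-to-one assignment (maximum-weight bipartite matching).
Optimal: Solara→Band E ($563M), Meridian→Band A ($797M), OrbitCom→Band C ($779M), Pulse→Band F ($877M) — total 563+797+779+877 = $3016M.
Column-greedy (each band in turn goes to its best remaining operator) gives $2569M, worse by 447.
No other one-to-one assignment exceeds $3016M.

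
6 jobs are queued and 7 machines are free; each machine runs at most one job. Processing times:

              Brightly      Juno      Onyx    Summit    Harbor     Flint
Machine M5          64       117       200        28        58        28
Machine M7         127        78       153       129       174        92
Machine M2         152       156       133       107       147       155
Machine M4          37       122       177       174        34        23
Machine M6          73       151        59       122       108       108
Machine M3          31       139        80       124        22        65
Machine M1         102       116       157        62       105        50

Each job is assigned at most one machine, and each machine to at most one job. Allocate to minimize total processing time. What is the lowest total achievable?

Minimum total: 274 min

Optimal: Brightly→Machine M4 (37 min), Juno→Machine M7 (78 min), Onyx→Machine M6 (59 min), Summit→Machine M5 (28 min), Harbor→Machine M3 (22 min), Flint→Machine M1 (50 min) — total 37+78+59+28+22+50 = 274 min.
Row-greedy (each job in turn takes its cheapest remaining machine) gives 280 min, worse by 6.
Next-best assignment: Brightly→Machine M3, Juno→Machine M7, Onyx→Machine M6, Summit→Machine M5, Harbor→Machine M4, Flint→Machine M1 = 280 min.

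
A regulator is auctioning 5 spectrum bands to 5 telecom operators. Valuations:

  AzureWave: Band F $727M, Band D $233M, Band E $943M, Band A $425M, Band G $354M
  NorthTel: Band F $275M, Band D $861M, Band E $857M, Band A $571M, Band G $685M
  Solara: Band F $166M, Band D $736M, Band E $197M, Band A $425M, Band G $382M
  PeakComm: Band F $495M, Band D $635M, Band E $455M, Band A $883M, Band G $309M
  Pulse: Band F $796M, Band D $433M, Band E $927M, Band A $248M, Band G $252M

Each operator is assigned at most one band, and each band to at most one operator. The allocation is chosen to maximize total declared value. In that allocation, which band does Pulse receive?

Pulse receives Band F.

Optimal: AzureWave→Band E ($943M), NorthTel→Band G ($685M), Solara→Band D ($736M), PeakComm→Band A ($883M), Pulse→Band F ($796M) — total 943+685+736+883+796 = $4043M.
Next-best assignment: AzureWave→Band F, NorthTel→Band G, Solara→Band D, PeakComm→Band A, Pulse→Band E = $3958M.
No other one-to-one assignment exceeds $4043M.
Pulse's own top band is Band E ($927M), but forcing Pulse→Band E and reassigning the rest optimally gives only $3958M — worse by 85.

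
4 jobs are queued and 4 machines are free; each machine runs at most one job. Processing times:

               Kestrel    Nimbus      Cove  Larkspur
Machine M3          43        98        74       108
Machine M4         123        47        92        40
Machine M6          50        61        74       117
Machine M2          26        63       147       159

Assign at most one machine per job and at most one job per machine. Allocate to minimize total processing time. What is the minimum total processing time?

Treat this as an assignment problem: match each job to one machine.
Optimal: Kestrel→Machine M2 (26 min), Nimbus→Machine M6 (61 min), Cove→Machine M3 (74 min), Larkspur→Machine M4 (40 min) — total 26+61+74+40 = 201 min.
Swapping Larkspur↔Nimbus (Larkspur→Machine M6 117 min, Nimbus→Machine M4 47 min) adds 63.

Min total: 201 min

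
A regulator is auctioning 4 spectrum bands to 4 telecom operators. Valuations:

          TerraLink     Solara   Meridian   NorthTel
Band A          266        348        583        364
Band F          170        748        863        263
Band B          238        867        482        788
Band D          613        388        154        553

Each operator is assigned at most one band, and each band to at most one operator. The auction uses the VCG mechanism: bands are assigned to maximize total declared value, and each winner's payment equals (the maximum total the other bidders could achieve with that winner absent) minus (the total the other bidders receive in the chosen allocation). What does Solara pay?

Efficient allocation: TerraLink→Band D ($613M), Solara→Band F ($748M), Meridian→Band A ($583M), NorthTel→Band B ($788M); total welfare W = $2732M.
Solara receives Band F at value $748M, so the others get W − 748 = $1984M.
Without Solara: best allocation of the remaining 3 bidders over all 4 bands is TerraLink→Band D ($613M), Meridian→Band F ($863M), NorthTel→Band B ($788M), total $2264M.
VCG payment = (others' best without Solara) − (others' welfare with Solara) = 2264 − 1984 = $280M.

Solara pays $280M.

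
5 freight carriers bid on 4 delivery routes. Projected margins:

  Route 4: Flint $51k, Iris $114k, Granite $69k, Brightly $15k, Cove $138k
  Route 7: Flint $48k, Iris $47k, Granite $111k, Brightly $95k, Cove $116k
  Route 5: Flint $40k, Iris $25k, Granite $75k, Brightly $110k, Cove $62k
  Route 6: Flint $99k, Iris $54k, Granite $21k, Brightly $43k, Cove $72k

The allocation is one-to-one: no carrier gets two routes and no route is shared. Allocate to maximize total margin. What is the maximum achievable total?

Optimal: Cove→Route 4 ($138k), Granite→Route 7 ($111k), Brightly→Route 5 ($110k), Flint→Route 6 ($99k) — total 138+111+110+99 = $458k.
Row-greedy (each carrier in turn takes its best remaining route) gives $434k, worse by 24.

Maximum total: $458k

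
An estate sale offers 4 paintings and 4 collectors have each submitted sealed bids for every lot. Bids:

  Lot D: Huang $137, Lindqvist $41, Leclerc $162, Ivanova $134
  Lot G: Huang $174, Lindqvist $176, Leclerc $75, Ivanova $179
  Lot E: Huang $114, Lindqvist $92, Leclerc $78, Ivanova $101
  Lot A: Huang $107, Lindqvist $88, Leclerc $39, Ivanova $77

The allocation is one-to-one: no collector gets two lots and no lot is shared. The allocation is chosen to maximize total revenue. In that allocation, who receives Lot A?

Huang receives Lot A.

Optimal: Huang→Lot A ($107), Lindqvist→Lot G ($176), Leclerc→Lot D ($162), Ivanova→Lot E ($101) — total 107+176+162+101 = $546.
Huang's own top lot is Lot G ($174), but forcing Huang→Lot G and reassigning the rest optimally gives only $525 — worse by 21.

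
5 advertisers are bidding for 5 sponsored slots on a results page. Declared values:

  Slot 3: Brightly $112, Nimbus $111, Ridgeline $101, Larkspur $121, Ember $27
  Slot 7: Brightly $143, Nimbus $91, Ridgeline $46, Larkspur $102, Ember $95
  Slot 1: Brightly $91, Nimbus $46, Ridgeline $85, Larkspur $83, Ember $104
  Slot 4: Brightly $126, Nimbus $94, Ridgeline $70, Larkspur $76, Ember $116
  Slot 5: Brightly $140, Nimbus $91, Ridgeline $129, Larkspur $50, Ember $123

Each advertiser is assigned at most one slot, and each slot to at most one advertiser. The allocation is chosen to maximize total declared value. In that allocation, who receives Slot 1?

Ember receives Slot 1.

Optimal: Brightly→Slot 7 ($143), Nimbus→Slot 4 ($94), Ridgeline→Slot 5 ($129), Larkspur→Slot 3 ($121), Ember→Slot 1 ($104) — total 143+94+129+121+104 = $591.
Row-greedy (each advertiser in turn takes its best remaining slot) gives $582, worse by 9.
Next-best assignment: Brightly→Slot 7, Nimbus→Slot 3, Ridgeline→Slot 5, Larkspur→Slot 1, Ember→Slot 4 = $582.
No other one-to-one assignment exceeds $591.
Ember's own top slot is Slot 5 ($123), but forcing Ember→Slot 5 and reassigning the rest optimally gives only $566 — worse by 25.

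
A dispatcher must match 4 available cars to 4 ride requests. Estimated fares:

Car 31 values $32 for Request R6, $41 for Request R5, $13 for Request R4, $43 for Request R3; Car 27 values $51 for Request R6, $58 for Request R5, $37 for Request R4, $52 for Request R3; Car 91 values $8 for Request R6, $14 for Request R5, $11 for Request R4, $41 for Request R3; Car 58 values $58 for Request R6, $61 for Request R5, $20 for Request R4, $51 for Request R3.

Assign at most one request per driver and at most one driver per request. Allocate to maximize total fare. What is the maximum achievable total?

Optimal: Car 31→Request R5 ($41), Car 27→Request R4 ($37), Car 91→Request R3 ($41), Car 58→Request R6 ($58) — total 41+37+41+58 = $177.
Max-entry greedy (repeatedly take the single best remaining cell) gives $156, worse by 21.
Next-best assignment: Car 31→Request R6, Car 27→Request R4, Car 91→Request R3, Car 58→Request R5 = $171.
Swapping Car 31↔Car 58 (Car 31→Request R6 $32, Car 58→Request R5 $61) loses 6.

Max total: $177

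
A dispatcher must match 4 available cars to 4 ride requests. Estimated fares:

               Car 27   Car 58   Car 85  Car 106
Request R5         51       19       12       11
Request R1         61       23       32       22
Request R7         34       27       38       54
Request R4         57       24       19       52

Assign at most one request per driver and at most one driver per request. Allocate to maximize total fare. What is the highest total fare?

Maximum total: $170

Optimal: Car 27→Request R1 ($61), Car 58→Request R5 ($19), Car 85→Request R7 ($38), Car 106→Request R4 ($52) — total 61+19+38+52 = $170.
Column-greedy (each request in turn goes to its best remaining driver) gives $161, worse by 9.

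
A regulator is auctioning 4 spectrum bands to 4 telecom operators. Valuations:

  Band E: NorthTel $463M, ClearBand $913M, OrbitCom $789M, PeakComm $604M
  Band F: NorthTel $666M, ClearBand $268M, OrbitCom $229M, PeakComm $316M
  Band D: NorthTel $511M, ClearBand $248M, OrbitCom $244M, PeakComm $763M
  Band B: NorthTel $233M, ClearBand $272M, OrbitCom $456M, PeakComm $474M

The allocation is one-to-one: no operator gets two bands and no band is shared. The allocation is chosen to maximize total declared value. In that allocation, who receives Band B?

OrbitCom receives Band B.

Treat this as an assignment problem: match each operator to one band.
Optimal: NorthTel→Band F ($666M), ClearBand→Band E ($913M), OrbitCom→Band B ($456M), PeakComm→Band D ($763M) — total 666+913+456+763 = $2798M.
Next-best assignment: NorthTel→Band F, ClearBand→Band B, OrbitCom→Band E, PeakComm→Band D = $2490M.
Every other assignment is strictly worse.
OrbitCom's own top band is Band E ($789M), but forcing OrbitCom→Band E and reassigning the rest optimally gives only $2490M — worse by 308.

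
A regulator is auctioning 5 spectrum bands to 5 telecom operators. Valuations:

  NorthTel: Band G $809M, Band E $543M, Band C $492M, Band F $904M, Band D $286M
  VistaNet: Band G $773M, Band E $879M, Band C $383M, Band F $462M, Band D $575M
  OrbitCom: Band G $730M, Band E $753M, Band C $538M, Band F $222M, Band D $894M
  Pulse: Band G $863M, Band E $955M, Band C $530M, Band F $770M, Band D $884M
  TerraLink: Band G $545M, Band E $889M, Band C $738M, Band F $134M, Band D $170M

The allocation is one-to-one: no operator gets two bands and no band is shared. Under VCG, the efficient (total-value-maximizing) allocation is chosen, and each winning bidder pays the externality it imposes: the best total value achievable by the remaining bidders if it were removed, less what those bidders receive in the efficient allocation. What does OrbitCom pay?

Efficient allocation: NorthTel→Band F ($904M), VistaNet→Band E ($879M), OrbitCom→Band D ($894M), Pulse→Band G ($863M), TerraLink→Band C ($738M); total welfare W = $4278M.
OrbitCom receives Band D at value $894M, so the others get W − 894 = $3384M.
Without OrbitCom: best allocation of the remaining 4 bidders over all 5 bands is NorthTel→Band F ($904M), VistaNet→Band G ($773M), Pulse→Band D ($884M), TerraLink→Band E ($889M), total $3450M.
VCG payment = (others' best without OrbitCom) − (others' welfare with OrbitCom) = 3450 − 3384 = $66M.

OrbitCom pays $66M.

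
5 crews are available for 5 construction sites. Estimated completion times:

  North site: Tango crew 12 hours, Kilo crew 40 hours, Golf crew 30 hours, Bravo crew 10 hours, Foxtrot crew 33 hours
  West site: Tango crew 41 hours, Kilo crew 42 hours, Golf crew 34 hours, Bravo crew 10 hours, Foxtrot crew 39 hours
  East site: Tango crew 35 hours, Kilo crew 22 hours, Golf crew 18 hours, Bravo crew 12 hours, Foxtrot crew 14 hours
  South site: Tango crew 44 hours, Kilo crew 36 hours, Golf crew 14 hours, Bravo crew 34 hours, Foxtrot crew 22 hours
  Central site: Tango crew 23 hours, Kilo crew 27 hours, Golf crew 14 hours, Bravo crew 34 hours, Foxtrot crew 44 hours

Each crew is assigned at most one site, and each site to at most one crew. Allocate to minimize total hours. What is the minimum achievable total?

Minimum total: 77 hours

This is a one-to-one assignment (minimum-cost bipartite matching).
Optimal: Tango crew→North site (12 hours), Kilo crew→Central site (27 hours), Golf crew→South site (14 hours), Bravo crew→West site (10 hours), Foxtrot crew→East site (14 hours) — total 12+27+14+10+14 = 77 hours.
Row-greedy (each crew in turn takes its cheapest remaining site) gives 102 hours, worse by 25.
Next-best assignment: Tango crew→North site, Kilo crew→East site, Golf crew→Central site, Bravo crew→West site, Foxtrot crew→South site = 80 hours.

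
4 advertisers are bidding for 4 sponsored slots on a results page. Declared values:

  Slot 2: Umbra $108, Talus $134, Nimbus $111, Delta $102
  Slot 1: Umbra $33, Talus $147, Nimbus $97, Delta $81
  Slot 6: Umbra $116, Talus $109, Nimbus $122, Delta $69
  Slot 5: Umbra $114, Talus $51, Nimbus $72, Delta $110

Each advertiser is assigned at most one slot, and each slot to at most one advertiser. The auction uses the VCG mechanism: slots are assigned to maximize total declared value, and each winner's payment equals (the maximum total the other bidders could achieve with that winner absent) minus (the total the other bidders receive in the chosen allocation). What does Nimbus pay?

Efficient allocation: Umbra→Slot 2 ($108), Talus→Slot 1 ($147), Nimbus→Slot 6 ($122), Delta→Slot 5 ($110); total welfare W = $487.
Nimbus receives Slot 6 at value $122, so the others get W − 122 = $365.
Without Nimbus: best allocation of the remaining 3 bidders over all 4 slots is Umbra→Slot 6 ($116), Talus→Slot 1 ($147), Delta→Slot 5 ($110), total $373.
VCG payment = (others' best without Nimbus) − (others' welfare with Nimbus) = 373 − 365 = $8.

Nimbus pays $8.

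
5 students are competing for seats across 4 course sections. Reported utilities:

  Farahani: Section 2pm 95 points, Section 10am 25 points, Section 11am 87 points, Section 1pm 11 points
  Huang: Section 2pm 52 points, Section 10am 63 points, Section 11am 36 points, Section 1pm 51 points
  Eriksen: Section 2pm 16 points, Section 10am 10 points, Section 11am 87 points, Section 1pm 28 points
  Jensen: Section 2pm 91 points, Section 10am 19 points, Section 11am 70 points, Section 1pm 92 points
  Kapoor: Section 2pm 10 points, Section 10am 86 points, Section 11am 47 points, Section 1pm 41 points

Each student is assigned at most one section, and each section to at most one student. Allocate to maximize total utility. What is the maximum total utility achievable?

This is the linear assignment problem.
Optimal: Farahani→Section 2pm (95 points), Kapoor→Section 10am (86 points), Eriksen→Section 11am (87 points), Jensen→Section 1pm (92 points) — total 95+86+87+92 = 360 points.
Row-greedy (each student in turn takes its best remaining section) gives 337 points, worse by 23.
Next-best assignment: Farahani→Section 2pm, Huang→Section 10am, Eriksen→Section 11am, Jensen→Section 1pm = 337 points.

Maximum total: 360 points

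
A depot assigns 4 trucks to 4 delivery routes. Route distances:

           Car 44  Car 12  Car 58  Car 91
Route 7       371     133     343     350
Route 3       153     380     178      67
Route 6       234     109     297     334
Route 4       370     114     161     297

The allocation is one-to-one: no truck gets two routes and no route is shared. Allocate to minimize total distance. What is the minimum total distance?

Minimum total: 595 km

Optimal: Car 44→Route 6 (234 km), Car 12→Route 7 (133 km), Car 58→Route 4 (161 km), Car 91→Route 3 (67 km) — total 234+133+161+67 = 595 km.
Row-greedy (each truck in turn takes its cheapest remaining route) gives 773 km, worse by 178.
Next-best assignment: Car 44→Route 7, Car 12→Route 6, Car 58→Route 4, Car 91→Route 3 = 708 km.
Checked against all permutations: 595 km is optimal.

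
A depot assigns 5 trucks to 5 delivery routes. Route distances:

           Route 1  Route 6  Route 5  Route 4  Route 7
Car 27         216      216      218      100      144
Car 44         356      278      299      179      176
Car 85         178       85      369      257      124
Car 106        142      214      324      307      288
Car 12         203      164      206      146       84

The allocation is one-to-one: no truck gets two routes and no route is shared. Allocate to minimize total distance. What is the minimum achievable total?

Minimum total: 708 km

This is a one-to-one assignment (minimum-cost bipartite matching).
Optimal: Car 27→Route 5 (218 km), Car 44→Route 4 (179 km), Car 85→Route 6 (85 km), Car 106→Route 1 (142 km), Car 12→Route 7 (84 km) — total 218+179+85+142+84 = 708 km.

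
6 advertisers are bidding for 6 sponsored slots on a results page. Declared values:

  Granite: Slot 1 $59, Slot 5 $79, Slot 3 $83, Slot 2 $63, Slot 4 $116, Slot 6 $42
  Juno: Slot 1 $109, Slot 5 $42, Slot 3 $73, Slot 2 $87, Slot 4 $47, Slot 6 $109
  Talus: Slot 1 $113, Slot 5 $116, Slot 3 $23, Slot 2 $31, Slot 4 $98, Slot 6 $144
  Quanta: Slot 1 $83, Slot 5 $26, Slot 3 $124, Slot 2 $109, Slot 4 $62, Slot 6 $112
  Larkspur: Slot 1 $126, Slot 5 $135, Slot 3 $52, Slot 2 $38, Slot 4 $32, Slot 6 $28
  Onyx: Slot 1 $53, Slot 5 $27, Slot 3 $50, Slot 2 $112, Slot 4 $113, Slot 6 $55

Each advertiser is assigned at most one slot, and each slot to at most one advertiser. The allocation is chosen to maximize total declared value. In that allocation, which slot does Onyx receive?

Optimal: Granite→Slot 4 ($116), Juno→Slot 1 ($109), Talus→Slot 6 ($144), Quanta→Slot 3 ($124), Larkspur→Slot 5 ($135), Onyx→Slot 2 ($112) — total 116+109+144+124+135+112 = $740.
Column-greedy (each slot in turn goes to its best remaining advertiser) gives $703, worse by 37.
Swapping Larkspur↔Quanta (Larkspur→Slot 3 $52, Quanta→Slot 5 $26) loses 181.
Onyx's own top slot is Slot 4 ($113), but forcing Onyx→Slot 4 and reassigning the rest optimally gives only $693 — worse by 47.

Onyx receives Slot 2.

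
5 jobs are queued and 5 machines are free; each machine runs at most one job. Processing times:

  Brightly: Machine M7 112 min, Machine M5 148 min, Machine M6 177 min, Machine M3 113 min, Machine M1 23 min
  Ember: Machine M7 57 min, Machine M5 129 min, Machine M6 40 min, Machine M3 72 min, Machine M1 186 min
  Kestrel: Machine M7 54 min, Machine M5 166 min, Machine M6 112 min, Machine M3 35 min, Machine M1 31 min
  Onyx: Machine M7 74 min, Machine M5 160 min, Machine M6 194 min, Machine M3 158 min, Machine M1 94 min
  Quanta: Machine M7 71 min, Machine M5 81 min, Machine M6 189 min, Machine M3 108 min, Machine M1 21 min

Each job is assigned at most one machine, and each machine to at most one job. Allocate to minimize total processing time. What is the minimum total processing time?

Optimal: Brightly→Machine M1 (23 min), Ember→Machine M6 (40 min), Kestrel→Machine M3 (35 min), Onyx→Machine M7 (74 min), Quanta→Machine M5 (81 min) — total 23+40+35+74+81 = 253 min.
Min-entry greedy (repeatedly take the single cheapest remaining cell) gives 318 min, worse by 65.
Next-best assignment: Brightly→Machine M5, Ember→Machine M6, Kestrel→Machine M3, Onyx→Machine M7, Quanta→Machine M1 = 318 min.
Swapping Quanta↔Brightly (Quanta→Machine M1 21 min, Brightly→Machine M5 148 min) adds 65.
No other one-to-one assignment undercuts 253 min.

Minimum total: 253 min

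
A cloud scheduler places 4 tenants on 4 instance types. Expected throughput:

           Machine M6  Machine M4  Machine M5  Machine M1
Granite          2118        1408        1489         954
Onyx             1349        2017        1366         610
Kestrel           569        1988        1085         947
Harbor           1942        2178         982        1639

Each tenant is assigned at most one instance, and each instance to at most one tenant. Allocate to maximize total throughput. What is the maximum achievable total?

Maximum total: 7111 ops/s

Optimal: Granite→Machine M6 (2118 ops/s), Onyx→Machine M5 (1366 ops/s), Kestrel→Machine M4 (1988 ops/s), Harbor→Machine M1 (1639 ops/s) — total 2118+1366+1988+1639 = 7111 ops/s.
Column-greedy (each instance in turn goes to its best remaining tenant) gives 6609 ops/s, worse by 502.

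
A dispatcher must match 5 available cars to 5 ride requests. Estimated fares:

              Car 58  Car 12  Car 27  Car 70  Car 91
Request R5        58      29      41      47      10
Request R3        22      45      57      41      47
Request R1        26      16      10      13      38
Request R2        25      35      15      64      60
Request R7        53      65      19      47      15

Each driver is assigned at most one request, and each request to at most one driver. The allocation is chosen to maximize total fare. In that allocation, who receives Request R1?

Optimal: Car 58→Request R5 ($58), Car 12→Request R7 ($65), Car 27→Request R3 ($57), Car 70→Request R2 ($64), Car 91→Request R1 ($38) — total 58+65+57+64+38 = $282.
Every other assignment is strictly worse.
Car 91's own top request is Request R2 ($60), but forcing Car 91→Request R2 and reassigning the rest optimally gives only $255 — worse by 27.

Car 91 receives Request R1.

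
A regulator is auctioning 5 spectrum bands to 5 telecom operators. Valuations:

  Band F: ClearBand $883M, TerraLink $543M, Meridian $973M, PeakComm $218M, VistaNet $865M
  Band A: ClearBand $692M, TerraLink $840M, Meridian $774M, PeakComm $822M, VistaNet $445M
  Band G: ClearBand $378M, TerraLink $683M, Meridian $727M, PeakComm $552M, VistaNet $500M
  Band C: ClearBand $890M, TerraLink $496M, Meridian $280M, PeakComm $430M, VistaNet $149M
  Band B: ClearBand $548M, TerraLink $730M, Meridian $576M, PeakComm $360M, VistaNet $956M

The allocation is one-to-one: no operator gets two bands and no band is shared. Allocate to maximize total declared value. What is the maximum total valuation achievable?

Max total: $4324M

This is a one-to-one assignment (maximum-weight bipartite matching).
Optimal: ClearBand→Band C ($890M), TerraLink→Band G ($683M), Meridian→Band F ($973M), PeakComm→Band A ($822M), VistaNet→Band B ($956M) — total 890+683+973+822+956 = $4324M.
Row-greedy (each operator in turn takes its best remaining band) gives $4211M, worse by 113.
Next-best assignment: ClearBand→Band C, TerraLink→Band A, Meridian→Band F, PeakComm→Band G, VistaNet→Band B = $4211M.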